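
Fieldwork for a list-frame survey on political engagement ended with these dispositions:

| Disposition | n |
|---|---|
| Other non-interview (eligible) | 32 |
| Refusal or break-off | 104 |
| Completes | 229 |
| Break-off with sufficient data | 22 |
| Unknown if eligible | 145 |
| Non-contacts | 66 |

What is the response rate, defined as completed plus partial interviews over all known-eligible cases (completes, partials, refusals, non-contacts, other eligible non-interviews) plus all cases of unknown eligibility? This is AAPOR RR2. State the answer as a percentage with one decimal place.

Num: 229 + 22 = 251
Denominator: 229 + 22 + 104 + 66 + 32 + 145 = 598
RR2 = 251 / 598 = 0.4197

42.0%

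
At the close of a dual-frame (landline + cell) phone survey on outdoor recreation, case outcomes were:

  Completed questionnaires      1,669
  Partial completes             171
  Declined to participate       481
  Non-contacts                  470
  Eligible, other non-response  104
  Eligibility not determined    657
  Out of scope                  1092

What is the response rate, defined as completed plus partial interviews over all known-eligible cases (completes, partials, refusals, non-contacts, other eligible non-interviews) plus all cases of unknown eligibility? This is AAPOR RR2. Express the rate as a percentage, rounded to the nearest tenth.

51.8%

Numerator → 1669 + 171 = 1840
Base → 1669 + 171 + 481 + 470 + 104 + 657 = 3552
RR2 = 1840 / 3552 = 0.5180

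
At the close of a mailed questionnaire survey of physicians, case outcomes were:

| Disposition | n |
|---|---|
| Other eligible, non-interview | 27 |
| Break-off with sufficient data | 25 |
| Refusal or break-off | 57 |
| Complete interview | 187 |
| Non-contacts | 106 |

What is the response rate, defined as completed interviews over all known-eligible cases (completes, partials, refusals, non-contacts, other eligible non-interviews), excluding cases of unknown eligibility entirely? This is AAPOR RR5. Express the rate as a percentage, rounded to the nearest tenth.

46.5%

Numerator = 187
Denom = 187 + 25 + 57 + 106 + 27 = 402
RR5 = 187 / 402 = 0.4652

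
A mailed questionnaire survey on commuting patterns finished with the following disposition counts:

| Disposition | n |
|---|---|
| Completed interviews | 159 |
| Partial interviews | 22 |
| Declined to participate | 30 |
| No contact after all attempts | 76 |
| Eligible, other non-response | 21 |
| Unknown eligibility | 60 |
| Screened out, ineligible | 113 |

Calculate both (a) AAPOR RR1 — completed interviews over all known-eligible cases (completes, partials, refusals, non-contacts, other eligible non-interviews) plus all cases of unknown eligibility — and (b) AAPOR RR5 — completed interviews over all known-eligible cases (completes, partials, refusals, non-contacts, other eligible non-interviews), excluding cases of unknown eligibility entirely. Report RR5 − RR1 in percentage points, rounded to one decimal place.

8.4

Top → 159
Base → 159 + 22 + 30 + 76 + 21 + 60 = 368
RR1 = 159 / 368 = 0.4321
Base → 159 + 22 + 30 + 76 + 21 = 308
RR5 = 159 / 308 = 0.5162
Difference = 51.62 − 43.21 = 8.41 percentage points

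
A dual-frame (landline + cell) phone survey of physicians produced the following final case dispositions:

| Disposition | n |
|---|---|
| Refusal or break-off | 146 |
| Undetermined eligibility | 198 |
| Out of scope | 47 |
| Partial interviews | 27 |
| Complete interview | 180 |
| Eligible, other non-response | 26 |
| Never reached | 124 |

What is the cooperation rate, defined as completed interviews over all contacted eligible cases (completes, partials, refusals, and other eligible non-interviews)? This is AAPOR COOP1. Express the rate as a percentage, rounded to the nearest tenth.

Top: 180
Denominator: 180 + 27 + 146 + 26 = 379
COOP1 = 180 / 379 = 0.4749

47.5%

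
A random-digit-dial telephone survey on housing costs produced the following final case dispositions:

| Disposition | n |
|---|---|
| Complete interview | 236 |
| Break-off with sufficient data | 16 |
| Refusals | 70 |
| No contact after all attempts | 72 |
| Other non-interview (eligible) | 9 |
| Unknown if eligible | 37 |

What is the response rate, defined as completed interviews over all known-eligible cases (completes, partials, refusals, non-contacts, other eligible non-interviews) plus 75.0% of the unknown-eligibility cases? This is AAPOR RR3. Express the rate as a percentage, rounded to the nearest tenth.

Numerator: 236
Eligible (known): 236 + 16 + 70 + 72 + 9 = 403
Estimated eligible among unknowns: 0.7500 × 37 = 27.75
Base: 403 + 27.75 = 430.75
RR3 = 236 / 430.75 = 0.5479

54.8%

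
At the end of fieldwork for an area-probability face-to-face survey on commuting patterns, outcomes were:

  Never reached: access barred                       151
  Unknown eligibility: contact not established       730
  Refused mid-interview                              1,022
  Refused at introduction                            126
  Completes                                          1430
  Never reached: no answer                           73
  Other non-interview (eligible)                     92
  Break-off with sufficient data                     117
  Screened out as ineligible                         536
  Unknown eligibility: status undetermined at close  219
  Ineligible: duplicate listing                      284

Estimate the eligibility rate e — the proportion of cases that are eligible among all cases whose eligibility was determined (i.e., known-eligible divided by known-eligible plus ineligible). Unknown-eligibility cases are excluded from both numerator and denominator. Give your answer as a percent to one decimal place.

Refusal or break-off = 126 + 1022 = 1148
No contact after all attempts = 73 + 151 = 224
Undetermined eligibility = 730 + 219 = 949
Out of scope = 536 + 284 = 820
Known eligible = 1430 + 117 + 1148 + 224 + 92 = 3011
e = 3011 / (3011 + 820) = 3011 / 3831 = 0.7860

78.6%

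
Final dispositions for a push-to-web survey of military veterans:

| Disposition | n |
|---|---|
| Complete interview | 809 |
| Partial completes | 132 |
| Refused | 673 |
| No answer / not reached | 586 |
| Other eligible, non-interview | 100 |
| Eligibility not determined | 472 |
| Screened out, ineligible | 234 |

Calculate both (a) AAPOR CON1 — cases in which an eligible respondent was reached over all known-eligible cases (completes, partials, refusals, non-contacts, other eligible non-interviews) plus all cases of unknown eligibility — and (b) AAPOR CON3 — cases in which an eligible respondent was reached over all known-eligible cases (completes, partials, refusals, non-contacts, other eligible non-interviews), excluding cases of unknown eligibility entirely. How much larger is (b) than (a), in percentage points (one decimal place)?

Numerator: 809 + 132 + 673 + 100 = 1714
Denominator: 809 + 132 + 673 + 586 + 100 + 472 = 2772
CON1 = 1714 / 2772 = 0.6183
Denominator: 809 + 132 + 673 + 586 + 100 = 2300
CON3 = 1714 / 2300 = 0.7452
Difference = 74.52 − 61.83 = 12.69 percentage points

12.7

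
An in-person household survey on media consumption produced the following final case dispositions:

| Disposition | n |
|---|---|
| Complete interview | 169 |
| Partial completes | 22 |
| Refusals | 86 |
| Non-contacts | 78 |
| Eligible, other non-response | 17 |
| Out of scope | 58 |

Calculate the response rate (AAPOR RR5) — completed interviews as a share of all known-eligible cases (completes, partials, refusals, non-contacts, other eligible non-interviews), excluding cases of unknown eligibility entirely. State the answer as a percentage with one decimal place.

45.4%

Top = 169
Denom = 169 + 22 + 86 + 78 + 17 = 372
RR5 = 169 / 372 = 0.4543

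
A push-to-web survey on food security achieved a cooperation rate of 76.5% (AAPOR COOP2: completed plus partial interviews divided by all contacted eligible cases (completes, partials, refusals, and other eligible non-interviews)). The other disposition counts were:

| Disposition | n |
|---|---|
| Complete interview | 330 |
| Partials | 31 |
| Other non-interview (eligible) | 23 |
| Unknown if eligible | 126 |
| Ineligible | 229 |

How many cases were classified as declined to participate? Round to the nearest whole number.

88

Top: 330 + 31 = 361
COOP2 = 361 / D = 0.765
D = 361 / 0.765 = 471.9
Remaining denominator categories sum to 384
declined to participate = 471.9 − 384 ≈ 88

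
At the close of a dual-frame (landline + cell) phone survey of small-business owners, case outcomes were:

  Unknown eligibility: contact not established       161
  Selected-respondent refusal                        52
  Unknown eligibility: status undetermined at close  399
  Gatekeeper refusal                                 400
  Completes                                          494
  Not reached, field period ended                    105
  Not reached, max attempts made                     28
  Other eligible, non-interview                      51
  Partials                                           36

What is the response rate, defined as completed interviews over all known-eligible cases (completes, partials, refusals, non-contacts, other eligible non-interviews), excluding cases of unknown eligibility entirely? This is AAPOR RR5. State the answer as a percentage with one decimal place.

Refusal or break-off = 400 + 52 = 452
No answer / not reached = 105 + 28 = 133
Undetermined eligibility = 161 + 399 = 560
Top: 494
Denominator: 494 + 36 + 452 + 133 + 51 = 1166
RR5 = 494 / 1166 = 0.4237

42.4%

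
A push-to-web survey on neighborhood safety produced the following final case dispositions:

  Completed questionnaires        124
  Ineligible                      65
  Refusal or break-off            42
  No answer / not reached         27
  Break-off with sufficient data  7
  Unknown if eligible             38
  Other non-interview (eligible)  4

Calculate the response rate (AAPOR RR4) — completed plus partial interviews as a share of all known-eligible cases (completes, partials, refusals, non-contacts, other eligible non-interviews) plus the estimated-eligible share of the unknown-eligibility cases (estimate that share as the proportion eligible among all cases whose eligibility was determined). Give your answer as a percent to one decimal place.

Num: 124 + 7 = 131
Determined eligible: 124 + 7 + 42 + 27 + 4 = 204
e = 204 / (204 + 65) = 204 / 269 = 0.7584
e × U: 0.7584 × 38 = 28.82
Denom: 204 + 28.82 = 232.82
RR4 = 131 / 232.82 = 0.5627

56.3%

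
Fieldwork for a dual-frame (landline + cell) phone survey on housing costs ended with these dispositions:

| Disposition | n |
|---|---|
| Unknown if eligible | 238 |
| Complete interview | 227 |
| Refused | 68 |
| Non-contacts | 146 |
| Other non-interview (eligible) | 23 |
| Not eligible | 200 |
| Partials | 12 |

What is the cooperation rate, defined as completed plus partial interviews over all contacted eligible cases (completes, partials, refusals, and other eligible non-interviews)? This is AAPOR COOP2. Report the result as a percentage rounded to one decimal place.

72.4%

Numerator = 227 + 12 = 239
Denom = 227 + 12 + 68 + 23 = 330
COOP2 = 239 / 330 = 0.7242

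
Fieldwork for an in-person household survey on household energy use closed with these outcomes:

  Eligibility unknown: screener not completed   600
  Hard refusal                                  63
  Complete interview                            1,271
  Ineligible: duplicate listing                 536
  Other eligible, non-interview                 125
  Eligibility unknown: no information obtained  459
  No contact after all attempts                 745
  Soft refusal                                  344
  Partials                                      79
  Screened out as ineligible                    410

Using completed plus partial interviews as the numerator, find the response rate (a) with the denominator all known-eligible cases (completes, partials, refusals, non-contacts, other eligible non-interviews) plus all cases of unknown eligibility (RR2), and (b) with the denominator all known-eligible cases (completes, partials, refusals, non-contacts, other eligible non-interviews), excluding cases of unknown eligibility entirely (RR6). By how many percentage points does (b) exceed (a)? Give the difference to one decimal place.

14.8

Declined to participate = 63 + 344 = 407
Unknown if eligible = 600 + 459 = 1059
Ineligible = 410 + 536 = 946
Num → 1271 + 79 = 1350
Base → 1271 + 79 + 407 + 745 + 125 + 1059 = 3686
RR2 = 1350 / 3686 = 0.3663
Base → 1271 + 79 + 407 + 745 + 125 = 2627
RR6 = 1350 / 2627 = 0.5139
Difference = 51.39 − 36.63 = 14.76 percentage points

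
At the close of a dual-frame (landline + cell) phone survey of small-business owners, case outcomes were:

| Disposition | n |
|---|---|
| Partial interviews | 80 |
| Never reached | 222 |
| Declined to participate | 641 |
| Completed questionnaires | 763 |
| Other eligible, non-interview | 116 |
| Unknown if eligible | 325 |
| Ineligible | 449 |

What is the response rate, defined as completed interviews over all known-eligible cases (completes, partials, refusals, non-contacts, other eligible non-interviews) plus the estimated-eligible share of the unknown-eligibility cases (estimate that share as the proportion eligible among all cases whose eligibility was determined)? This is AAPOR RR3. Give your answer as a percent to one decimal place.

Num: 763
Determined eligible: 763 + 80 + 641 + 222 + 116 = 1822
e = 1822 / (1822 + 449) = 1822 / 2271 = 0.8023
Estimated eligible among unknowns: 0.8023 × 325 = 260.75
Denominator: 1822 + 260.75 = 2082.75
RR3 = 763 / 2082.75 = 0.3663

36.6%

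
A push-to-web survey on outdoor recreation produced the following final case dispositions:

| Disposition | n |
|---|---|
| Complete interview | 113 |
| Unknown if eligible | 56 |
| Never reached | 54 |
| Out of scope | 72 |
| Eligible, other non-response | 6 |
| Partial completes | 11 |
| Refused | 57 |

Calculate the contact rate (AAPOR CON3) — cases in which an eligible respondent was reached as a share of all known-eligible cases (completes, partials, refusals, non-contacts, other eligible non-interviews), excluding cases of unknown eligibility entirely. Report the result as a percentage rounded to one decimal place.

Top: 113 + 11 + 57 + 6 = 187
Base: 113 + 11 + 57 + 54 + 6 = 241
CON3 = 187 / 241 = 0.7759

77.6%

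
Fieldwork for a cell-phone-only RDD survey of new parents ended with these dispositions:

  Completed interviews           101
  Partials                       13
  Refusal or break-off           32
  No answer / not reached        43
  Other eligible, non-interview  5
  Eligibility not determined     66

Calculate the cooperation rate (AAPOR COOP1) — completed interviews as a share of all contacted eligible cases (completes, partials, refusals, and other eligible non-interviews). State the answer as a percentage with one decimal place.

66.9%

Num = 101
Denominator = 101 + 13 + 32 + 5 = 151
COOP1 = 101 / 151 = 0.6689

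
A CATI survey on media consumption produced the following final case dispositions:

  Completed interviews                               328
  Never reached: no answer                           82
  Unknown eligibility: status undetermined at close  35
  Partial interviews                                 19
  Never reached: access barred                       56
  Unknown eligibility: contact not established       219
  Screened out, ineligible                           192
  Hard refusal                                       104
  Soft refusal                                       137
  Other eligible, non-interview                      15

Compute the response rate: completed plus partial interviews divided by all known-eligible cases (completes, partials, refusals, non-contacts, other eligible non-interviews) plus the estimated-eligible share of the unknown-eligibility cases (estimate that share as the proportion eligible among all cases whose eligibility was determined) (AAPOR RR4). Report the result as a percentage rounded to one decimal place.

36.8%

Refused = 104 + 137 = 241
Never reached = 82 + 56 = 138
Undetermined eligibility = 219 + 35 = 254
Num: 328 + 19 = 347
Eligible (known): 328 + 19 + 241 + 138 + 15 = 741
e = 741 / (741 + 192) = 741 / 933 = 0.7942
Eligible share of unknowns: 0.7942 × 254 = 201.73
Denominator: 741 + 201.73 = 942.73
RR4 = 347 / 942.73 = 0.3681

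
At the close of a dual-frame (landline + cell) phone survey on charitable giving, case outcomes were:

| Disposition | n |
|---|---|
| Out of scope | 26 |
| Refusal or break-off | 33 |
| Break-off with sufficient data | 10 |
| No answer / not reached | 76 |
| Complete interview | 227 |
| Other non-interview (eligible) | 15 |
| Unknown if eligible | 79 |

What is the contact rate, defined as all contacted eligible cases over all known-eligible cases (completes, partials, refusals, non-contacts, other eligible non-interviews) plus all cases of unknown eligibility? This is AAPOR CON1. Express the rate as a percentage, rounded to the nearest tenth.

64.8%

Numerator → 227 + 10 + 33 + 15 = 285
Denominator → 227 + 10 + 33 + 76 + 15 + 79 = 440
CON1 = 285 / 440 = 0.6477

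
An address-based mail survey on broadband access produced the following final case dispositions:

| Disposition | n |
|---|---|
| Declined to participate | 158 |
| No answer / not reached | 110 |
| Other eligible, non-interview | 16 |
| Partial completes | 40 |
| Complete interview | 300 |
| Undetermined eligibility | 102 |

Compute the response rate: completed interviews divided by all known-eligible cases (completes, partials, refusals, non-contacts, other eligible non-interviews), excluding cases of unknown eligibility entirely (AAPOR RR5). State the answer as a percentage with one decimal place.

48.1%

Numerator: 300
Base: 300 + 40 + 158 + 110 + 16 = 624
RR5 = 300 / 624 = 0.4808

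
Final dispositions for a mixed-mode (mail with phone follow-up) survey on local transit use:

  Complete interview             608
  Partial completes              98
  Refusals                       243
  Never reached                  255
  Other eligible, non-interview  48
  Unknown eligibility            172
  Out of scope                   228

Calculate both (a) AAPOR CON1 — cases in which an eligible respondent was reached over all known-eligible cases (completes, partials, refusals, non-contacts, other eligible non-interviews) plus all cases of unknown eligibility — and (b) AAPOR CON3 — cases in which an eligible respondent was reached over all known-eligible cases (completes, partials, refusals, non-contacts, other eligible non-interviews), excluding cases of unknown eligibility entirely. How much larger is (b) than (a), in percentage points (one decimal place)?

Numerator: 608 + 98 + 243 + 48 = 997
Base: 608 + 98 + 243 + 255 + 48 + 172 = 1424
CON1 = 997 / 1424 = 0.7001
Base: 608 + 98 + 243 + 255 + 48 = 1252
CON3 = 997 / 1252 = 0.7963
Difference = 79.63 − 70.01 = 9.62 percentage points

9.6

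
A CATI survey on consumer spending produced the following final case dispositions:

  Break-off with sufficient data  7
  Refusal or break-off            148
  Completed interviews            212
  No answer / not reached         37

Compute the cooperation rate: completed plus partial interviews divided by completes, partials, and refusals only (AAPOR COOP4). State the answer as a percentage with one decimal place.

59.7%

Num = 212 + 7 = 219
Base = 212 + 7 + 148 = 367
COOP4 = 219 / 367 = 0.5967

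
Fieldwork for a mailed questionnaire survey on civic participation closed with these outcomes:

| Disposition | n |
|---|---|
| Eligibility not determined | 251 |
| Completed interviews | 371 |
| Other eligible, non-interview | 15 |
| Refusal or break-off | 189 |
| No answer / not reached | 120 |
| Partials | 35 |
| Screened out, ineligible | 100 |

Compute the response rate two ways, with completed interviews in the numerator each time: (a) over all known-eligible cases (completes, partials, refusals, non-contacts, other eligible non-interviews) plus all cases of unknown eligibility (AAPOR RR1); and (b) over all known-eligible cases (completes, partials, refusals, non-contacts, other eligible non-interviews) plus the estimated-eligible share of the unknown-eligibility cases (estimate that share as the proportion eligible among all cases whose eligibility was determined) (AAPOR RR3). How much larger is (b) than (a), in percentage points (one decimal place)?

Numerator: 371
Denominator: 371 + 35 + 189 + 120 + 15 + 251 = 981
RR1 = 371 / 981 = 0.3782
Eligible (known): 371 + 35 + 189 + 120 + 15 = 730
e = 730 / (730 + 100) = 730 / 830 = 0.8795
Estimated eligible among unknowns: 0.8795 × 251 = 220.75
Denominator: 730 + 220.75 = 950.75
RR3 = 371 / 950.75 = 0.3902
Difference = 39.02 − 37.82 = 1.20 percentage points

1.2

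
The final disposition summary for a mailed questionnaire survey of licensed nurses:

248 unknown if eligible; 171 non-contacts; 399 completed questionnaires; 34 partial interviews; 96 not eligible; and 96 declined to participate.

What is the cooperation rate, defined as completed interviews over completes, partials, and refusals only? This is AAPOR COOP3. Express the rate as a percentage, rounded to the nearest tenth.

75.4%

Top → 399
Denominator → 399 + 34 + 96 = 529
COOP3 = 399 / 529 = 0.7543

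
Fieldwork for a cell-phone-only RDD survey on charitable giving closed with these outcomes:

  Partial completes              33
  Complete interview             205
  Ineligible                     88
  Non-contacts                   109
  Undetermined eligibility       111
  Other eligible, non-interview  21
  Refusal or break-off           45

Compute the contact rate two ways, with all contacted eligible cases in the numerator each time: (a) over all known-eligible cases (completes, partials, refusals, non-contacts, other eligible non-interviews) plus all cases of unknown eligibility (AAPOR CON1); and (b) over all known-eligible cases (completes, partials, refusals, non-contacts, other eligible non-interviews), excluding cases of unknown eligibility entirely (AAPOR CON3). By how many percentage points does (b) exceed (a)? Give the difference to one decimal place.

Num = 205 + 33 + 45 + 21 = 304
Base = 205 + 33 + 45 + 109 + 21 + 111 = 524
CON1 = 304 / 524 = 0.5802
Base = 205 + 33 + 45 + 109 + 21 = 413
CON3 = 304 / 413 = 0.7361
Difference = 73.61 − 58.02 = 15.59 percentage points

15.6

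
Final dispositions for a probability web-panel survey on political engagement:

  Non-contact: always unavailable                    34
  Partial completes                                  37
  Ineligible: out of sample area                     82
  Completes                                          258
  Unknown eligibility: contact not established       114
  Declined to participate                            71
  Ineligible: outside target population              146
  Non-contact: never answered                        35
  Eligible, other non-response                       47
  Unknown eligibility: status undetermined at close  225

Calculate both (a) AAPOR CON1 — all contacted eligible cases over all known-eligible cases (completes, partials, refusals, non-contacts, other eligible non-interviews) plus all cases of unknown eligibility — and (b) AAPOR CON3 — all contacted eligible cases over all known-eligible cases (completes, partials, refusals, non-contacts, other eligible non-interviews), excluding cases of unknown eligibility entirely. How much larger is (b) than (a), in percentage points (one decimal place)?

No answer / not reached = 35 + 34 = 69
Undetermined eligibility = 114 + 225 = 339
Ineligible = 146 + 82 = 228
Top = 258 + 37 + 71 + 47 = 413
Denom = 258 + 37 + 71 + 69 + 47 + 339 = 821
CON1 = 413 / 821 = 0.5030
Denom = 258 + 37 + 71 + 69 + 47 = 482
CON3 = 413 / 482 = 0.8568
Difference = 85.68 − 50.30 = 35.38 percentage points

35.4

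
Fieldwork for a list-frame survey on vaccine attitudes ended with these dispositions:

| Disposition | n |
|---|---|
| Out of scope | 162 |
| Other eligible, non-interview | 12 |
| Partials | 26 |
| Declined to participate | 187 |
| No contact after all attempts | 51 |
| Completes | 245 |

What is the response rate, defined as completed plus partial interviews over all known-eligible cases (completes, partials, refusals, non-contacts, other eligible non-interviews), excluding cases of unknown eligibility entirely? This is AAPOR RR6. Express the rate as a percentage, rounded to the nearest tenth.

Numerator: 245 + 26 = 271
Denom: 245 + 26 + 187 + 51 + 12 = 521
RR6 = 271 / 521 = 0.5202

52.0%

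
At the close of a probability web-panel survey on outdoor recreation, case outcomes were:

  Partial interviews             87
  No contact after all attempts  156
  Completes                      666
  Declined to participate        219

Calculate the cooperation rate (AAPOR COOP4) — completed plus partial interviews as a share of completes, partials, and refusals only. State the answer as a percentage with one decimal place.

Top: 666 + 87 = 753
Denominator: 666 + 87 + 219 = 972
COOP4 = 753 / 972 = 0.7747

77.5%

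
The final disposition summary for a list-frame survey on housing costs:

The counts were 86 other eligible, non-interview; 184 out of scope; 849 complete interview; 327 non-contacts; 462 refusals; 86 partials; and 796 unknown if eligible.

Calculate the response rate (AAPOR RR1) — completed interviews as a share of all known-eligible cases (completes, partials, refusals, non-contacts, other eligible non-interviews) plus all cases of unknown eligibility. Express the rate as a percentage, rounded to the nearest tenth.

Num = 849
Base = 849 + 86 + 462 + 327 + 86 + 796 = 2606
RR1 = 849 / 2606 = 0.3258

32.6%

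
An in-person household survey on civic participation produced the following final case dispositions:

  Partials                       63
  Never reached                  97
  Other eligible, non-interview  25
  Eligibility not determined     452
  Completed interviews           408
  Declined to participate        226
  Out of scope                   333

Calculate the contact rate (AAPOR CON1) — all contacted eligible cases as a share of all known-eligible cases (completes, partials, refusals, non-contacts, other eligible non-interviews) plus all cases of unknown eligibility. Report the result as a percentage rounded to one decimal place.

56.8%

Top = 408 + 63 + 226 + 25 = 722
Denom = 408 + 63 + 226 + 97 + 25 + 452 = 1271
CON1 = 722 / 1271 = 0.5681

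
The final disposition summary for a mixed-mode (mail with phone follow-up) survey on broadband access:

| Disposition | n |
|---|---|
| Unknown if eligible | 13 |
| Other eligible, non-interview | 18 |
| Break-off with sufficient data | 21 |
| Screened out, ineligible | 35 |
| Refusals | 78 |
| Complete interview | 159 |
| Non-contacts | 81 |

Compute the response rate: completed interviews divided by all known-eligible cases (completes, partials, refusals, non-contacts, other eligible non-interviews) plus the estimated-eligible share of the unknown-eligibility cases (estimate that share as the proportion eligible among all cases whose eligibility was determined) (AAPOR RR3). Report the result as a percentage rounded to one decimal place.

43.1%

Numerator: 159
Determined eligible: 159 + 21 + 78 + 81 + 18 = 357
e = 357 / (357 + 35) = 357 / 392 = 0.9107
Eligible share of unknowns: 0.9107 × 13 = 11.84
Denom: 357 + 11.84 = 368.84
RR3 = 159 / 368.84 = 0.4311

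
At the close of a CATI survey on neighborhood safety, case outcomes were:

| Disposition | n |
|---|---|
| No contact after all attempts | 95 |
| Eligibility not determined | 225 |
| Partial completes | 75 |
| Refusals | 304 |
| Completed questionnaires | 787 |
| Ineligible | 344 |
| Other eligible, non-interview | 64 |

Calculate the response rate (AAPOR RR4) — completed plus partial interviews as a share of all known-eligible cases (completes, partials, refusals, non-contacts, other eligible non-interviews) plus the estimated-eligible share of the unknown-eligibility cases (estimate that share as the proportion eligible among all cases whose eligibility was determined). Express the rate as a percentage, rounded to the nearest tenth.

Numerator: 787 + 75 = 862
Known eligible: 787 + 75 + 304 + 95 + 64 = 1325
e = 1325 / (1325 + 344) = 1325 / 1669 = 0.7939
e × U: 0.7939 × 225 = 178.63
Denominator: 1325 + 178.63 = 1503.63
RR4 = 862 / 1503.63 = 0.5733

57.3%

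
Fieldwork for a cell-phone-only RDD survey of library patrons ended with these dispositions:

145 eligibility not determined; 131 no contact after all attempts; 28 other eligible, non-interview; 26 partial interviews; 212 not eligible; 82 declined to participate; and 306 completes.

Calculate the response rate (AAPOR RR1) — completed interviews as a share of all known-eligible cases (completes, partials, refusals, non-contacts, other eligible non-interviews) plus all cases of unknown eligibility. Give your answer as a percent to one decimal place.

42.6%

Top → 306
Denominator → 306 + 26 + 82 + 131 + 28 + 145 = 718
RR1 = 306 / 718 = 0.4262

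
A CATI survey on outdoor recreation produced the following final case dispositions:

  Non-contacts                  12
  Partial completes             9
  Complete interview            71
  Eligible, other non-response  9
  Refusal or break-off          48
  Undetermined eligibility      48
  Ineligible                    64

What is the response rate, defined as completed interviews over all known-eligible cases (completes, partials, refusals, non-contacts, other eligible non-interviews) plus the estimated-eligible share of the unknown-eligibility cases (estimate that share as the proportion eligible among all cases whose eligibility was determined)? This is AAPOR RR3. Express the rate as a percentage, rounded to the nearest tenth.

38.9%

Num → 71
Known eligible → 71 + 9 + 48 + 12 + 9 = 149
e = 149 / (149 + 64) = 149 / 213 = 0.6995
Estimated eligible among unknowns → 0.6995 × 48 = 33.58
Denominator → 149 + 33.58 = 182.58
RR3 = 71 / 182.58 = 0.3889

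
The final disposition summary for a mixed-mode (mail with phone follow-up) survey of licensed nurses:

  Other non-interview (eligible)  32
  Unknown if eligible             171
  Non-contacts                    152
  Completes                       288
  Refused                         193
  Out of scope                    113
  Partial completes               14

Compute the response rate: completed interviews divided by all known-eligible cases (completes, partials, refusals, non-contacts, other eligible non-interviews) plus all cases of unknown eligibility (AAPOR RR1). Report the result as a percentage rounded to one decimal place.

Numerator: 288
Denominator: 288 + 14 + 193 + 152 + 32 + 171 = 850
RR1 = 288 / 850 = 0.3388

33.9%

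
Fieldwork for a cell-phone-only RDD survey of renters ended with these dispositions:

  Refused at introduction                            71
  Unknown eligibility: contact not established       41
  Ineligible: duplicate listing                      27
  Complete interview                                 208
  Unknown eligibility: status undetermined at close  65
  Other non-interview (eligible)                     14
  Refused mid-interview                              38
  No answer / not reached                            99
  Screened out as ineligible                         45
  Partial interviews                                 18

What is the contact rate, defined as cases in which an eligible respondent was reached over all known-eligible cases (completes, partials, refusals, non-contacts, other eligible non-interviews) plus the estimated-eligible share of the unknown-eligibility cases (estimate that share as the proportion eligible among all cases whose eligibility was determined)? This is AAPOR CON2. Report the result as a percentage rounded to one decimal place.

Refusal or break-off = 71 + 38 = 109
Undetermined eligibility = 41 + 65 = 106
Not eligible = 45 + 27 = 72
Top: 208 + 18 + 109 + 14 = 349
Determined eligible: 208 + 18 + 109 + 99 + 14 = 448
e = 448 / (448 + 72) = 448 / 520 = 0.8615
e × U: 0.8615 × 106 = 91.32
Denominator: 448 + 91.32 = 539.32
CON2 = 349 / 539.32 = 0.6471

64.7%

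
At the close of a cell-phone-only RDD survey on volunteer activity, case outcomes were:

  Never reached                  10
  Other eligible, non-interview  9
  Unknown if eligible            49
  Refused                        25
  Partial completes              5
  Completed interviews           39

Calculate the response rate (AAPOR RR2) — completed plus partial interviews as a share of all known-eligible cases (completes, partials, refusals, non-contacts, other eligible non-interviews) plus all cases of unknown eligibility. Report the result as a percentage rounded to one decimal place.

Numerator → 39 + 5 = 44
Denom → 39 + 5 + 25 + 10 + 9 + 49 = 137
RR2 = 44 / 137 = 0.3212

32.1%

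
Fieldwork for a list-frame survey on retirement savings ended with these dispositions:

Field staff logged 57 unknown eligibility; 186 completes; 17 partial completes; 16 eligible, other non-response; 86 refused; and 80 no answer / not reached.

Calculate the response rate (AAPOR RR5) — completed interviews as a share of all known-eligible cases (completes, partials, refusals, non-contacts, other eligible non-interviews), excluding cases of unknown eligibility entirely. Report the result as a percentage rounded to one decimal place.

48.3%

Num: 186
Base: 186 + 17 + 86 + 80 + 16 = 385
RR5 = 186 / 385 = 0.4831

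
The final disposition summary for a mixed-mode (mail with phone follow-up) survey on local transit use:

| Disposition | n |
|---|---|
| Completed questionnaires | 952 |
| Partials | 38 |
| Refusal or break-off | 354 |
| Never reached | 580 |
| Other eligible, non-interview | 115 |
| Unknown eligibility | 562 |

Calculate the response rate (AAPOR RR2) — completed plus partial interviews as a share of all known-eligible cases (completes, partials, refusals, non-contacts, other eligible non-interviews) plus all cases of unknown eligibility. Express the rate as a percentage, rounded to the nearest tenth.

Num: 952 + 38 = 990
Denom: 952 + 38 + 354 + 580 + 115 + 562 = 2601
RR2 = 990 / 2601 = 0.3806

38.1%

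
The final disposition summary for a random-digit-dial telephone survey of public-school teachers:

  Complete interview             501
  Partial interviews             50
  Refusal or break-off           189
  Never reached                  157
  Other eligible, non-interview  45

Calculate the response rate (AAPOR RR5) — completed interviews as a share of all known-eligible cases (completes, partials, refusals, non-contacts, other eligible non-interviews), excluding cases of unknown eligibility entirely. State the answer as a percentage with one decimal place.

53.2%

Num = 501
Base = 501 + 50 + 189 + 157 + 45 = 942
RR5 = 501 / 942 = 0.5318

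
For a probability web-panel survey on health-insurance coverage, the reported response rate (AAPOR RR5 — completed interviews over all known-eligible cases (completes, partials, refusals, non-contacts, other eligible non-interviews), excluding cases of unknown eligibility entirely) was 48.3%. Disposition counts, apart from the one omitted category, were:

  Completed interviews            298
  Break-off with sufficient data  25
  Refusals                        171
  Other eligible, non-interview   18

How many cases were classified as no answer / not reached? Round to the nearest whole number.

RR5 = 298 / D = 0.483
D = 298 / 0.483 = 617.0
Remaining denominator categories sum to 512
no answer / not reached = 617.0 − 512 ≈ 105

105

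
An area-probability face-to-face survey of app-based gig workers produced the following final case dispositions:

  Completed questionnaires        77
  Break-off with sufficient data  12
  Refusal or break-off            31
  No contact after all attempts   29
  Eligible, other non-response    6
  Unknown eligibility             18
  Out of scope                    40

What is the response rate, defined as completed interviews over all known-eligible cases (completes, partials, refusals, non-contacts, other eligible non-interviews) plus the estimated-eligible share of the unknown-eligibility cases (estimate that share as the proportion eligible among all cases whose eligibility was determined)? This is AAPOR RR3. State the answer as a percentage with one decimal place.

Top = 77
Known eligible = 77 + 12 + 31 + 29 + 6 = 155
e = 155 / (155 + 40) = 155 / 195 = 0.7949
e × U = 0.7949 × 18 = 14.31
Denom = 155 + 14.31 = 169.31
RR3 = 77 / 169.31 = 0.4548

45.5%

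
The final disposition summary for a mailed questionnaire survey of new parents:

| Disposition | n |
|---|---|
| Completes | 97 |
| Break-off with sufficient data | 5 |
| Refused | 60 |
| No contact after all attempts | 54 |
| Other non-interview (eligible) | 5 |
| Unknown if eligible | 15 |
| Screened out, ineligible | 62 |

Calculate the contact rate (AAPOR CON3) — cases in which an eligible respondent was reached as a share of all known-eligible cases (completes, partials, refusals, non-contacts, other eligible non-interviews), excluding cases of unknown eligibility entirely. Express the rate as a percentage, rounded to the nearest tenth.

Top → 97 + 5 + 60 + 5 = 167
Denominator → 97 + 5 + 60 + 54 + 5 = 221
CON3 = 167 / 221 = 0.7557

75.6%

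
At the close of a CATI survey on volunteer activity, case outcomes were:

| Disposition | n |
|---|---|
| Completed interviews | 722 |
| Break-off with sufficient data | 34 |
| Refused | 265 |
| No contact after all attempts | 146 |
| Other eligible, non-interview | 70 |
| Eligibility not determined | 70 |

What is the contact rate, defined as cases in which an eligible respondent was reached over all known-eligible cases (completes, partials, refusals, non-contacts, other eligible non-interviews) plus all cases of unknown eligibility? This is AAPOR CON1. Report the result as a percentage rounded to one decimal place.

Num = 722 + 34 + 265 + 70 = 1091
Denominator = 722 + 34 + 265 + 146 + 70 + 70 = 1307
CON1 = 1091 / 1307 = 0.8347

83.5%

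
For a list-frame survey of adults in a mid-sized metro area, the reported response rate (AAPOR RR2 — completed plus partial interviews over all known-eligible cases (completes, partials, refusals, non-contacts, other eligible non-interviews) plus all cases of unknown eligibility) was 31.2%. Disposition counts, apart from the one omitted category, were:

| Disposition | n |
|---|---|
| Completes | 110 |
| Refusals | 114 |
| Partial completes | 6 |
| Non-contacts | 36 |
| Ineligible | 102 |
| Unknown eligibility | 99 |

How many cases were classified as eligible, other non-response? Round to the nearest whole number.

7

Num → 110 + 6 = 116
RR2 = 116 / D = 0.312
D = 116 / 0.312 = 371.8
Remaining denominator categories sum to 365
eligible, other non-response = 371.8 − 365 ≈ 7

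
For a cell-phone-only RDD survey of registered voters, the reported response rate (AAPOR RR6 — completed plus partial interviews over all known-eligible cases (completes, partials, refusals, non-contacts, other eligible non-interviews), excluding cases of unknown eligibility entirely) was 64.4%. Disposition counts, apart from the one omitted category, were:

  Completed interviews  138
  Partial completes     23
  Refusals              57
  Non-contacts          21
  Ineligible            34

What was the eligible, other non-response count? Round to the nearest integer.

11

Top: 138 + 23 = 161
RR6 = 161 / D = 0.644
D = 161 / 0.644 = 250.0
Remaining denominator categories sum to 239
eligible, other non-response = 250.0 − 239 ≈ 11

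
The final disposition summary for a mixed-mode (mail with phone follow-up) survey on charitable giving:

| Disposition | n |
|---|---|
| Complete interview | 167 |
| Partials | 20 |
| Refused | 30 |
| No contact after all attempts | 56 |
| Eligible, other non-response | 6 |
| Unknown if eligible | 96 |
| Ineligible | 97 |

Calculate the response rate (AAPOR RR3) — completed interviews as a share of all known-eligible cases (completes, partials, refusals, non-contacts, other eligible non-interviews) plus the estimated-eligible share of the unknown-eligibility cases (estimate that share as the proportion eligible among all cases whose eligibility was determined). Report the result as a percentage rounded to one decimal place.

Num: 167
Eligible (known): 167 + 20 + 30 + 56 + 6 = 279
e = 279 / (279 + 97) = 279 / 376 = 0.7420
Eligible share of unknowns: 0.7420 × 96 = 71.23
Denom: 279 + 71.23 = 350.23
RR3 = 167 / 350.23 = 0.4768

47.7%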